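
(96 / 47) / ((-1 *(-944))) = 6 / 2773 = 0.00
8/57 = 0.14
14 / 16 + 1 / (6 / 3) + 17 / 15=301 / 120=2.51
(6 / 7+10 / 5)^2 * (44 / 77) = 1600 / 343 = 4.66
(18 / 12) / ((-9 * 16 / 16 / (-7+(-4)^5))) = 1031 / 6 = 171.83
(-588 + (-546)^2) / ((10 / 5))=148764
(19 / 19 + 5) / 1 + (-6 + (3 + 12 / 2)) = 9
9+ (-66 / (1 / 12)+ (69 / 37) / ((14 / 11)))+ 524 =-257.53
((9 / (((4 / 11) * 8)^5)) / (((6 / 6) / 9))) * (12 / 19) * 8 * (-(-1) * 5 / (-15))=-0.65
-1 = -1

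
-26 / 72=-13 / 36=-0.36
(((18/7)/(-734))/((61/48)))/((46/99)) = -21384/3604307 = -0.01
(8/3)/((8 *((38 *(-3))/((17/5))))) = -17/1710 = -0.01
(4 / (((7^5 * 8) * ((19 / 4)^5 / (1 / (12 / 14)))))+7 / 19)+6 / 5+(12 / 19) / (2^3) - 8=-1133013508181 / 178353410970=-6.35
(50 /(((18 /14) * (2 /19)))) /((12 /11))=338.66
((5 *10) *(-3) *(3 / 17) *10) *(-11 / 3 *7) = 115500 / 17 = 6794.12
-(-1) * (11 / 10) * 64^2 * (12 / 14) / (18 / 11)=247808 / 105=2360.08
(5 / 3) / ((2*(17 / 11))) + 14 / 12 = 29 / 17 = 1.71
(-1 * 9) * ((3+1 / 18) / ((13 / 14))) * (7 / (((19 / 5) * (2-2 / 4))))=-26950 / 741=-36.37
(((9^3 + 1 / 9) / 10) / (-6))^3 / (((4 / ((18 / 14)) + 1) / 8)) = -35319837041 / 10114875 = -3491.87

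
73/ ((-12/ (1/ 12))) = -73/ 144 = -0.51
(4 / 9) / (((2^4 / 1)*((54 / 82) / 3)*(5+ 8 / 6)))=41 / 2052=0.02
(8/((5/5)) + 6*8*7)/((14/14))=344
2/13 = 0.15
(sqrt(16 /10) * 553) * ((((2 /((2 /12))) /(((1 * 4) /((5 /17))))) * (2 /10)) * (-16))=-53088 * sqrt(10) /85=-1975.05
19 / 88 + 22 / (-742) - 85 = -2768999 / 32648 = -84.81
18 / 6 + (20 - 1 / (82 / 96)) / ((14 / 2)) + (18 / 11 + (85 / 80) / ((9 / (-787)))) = -85.58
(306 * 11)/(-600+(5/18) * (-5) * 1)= -60588/10825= -5.60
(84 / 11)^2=7056 / 121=58.31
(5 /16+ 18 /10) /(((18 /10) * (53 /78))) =2197 /1272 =1.73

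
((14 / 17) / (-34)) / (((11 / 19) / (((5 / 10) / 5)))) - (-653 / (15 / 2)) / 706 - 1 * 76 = -2554575433 / 33665610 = -75.88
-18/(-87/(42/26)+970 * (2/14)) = -126/593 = -0.21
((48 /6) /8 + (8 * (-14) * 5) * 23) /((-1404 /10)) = 2385 /26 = 91.73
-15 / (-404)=0.04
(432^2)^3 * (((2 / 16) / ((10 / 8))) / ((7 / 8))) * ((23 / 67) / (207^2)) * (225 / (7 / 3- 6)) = -43332248178524160 / 118657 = -365189143316.65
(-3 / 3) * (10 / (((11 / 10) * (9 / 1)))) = -100 / 99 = -1.01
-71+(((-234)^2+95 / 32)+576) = 1768447 / 32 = 55263.97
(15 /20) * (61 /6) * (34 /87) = 1037 /348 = 2.98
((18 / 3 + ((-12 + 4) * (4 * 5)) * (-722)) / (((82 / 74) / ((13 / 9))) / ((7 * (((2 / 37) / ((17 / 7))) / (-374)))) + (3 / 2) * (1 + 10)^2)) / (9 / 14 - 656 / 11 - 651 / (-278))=1.23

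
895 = 895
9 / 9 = 1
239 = 239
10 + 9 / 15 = 53 / 5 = 10.60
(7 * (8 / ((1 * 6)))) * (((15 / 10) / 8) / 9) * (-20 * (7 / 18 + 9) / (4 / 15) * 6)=-29575 / 36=-821.53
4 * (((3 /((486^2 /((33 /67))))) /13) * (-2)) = -22 /5714631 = -0.00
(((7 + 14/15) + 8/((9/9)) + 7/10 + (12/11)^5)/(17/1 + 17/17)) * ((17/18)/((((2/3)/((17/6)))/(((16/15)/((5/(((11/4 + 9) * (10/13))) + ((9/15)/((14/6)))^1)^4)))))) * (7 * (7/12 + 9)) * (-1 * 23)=-137652822254034375373442875/8896573958900978531016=-15472.57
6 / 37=0.16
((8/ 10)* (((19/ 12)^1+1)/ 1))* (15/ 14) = 31/ 14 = 2.21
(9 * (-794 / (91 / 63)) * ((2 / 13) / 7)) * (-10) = 1286280 / 1183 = 1087.30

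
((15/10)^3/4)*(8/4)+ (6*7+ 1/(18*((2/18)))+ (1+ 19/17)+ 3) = 13411/272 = 49.31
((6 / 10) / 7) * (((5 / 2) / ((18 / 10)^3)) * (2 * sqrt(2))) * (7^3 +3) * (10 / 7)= 432500 * sqrt(2) / 11907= 51.37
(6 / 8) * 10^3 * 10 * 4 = 30000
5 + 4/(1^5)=9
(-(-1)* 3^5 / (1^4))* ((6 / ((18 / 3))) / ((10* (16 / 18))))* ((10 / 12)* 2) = 729 / 16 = 45.56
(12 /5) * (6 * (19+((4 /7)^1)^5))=274.48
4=4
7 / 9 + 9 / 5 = 116 / 45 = 2.58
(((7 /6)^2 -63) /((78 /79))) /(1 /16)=-350602 /351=-998.87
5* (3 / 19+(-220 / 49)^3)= -1009795265 / 2235331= -451.74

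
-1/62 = -0.02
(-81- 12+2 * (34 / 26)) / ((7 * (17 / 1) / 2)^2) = -4700 / 184093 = -0.03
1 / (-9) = -0.11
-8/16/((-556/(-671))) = -671/1112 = -0.60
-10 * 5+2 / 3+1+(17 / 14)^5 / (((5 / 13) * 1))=-41.47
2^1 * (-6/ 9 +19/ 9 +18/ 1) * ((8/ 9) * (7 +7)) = 39200/ 81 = 483.95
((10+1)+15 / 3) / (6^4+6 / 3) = 8 / 649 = 0.01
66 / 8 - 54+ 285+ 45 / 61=239.99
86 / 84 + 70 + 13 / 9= 9131 / 126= 72.47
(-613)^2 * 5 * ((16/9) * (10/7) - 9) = -764689915/63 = -12137935.16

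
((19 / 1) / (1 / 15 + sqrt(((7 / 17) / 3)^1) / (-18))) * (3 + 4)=59850 * sqrt(357) / 1661 + 3662820 / 1661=2886.00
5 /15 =1 /3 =0.33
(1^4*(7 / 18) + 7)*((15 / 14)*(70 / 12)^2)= 116375 / 432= 269.39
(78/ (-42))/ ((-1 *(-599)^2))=13/ 2511607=0.00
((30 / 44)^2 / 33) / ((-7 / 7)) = -75 / 5324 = -0.01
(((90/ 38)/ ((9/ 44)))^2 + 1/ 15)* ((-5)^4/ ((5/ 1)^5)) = 726361/ 27075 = 26.83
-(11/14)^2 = -121/196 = -0.62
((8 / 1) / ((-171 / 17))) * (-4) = 544 / 171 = 3.18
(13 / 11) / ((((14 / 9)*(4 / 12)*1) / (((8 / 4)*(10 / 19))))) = 3510 / 1463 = 2.40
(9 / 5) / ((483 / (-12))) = -36 / 805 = -0.04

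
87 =87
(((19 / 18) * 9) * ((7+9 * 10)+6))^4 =14667743362801 / 16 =916733960175.06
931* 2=1862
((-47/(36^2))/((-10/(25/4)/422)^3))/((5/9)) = 11037868925/9216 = 1197685.43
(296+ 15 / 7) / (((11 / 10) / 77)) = 20870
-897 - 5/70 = -12559/14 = -897.07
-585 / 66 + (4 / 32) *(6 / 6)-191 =-17577 / 88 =-199.74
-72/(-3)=24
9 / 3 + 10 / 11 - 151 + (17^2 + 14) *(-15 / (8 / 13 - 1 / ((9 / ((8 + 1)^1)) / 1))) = 128369 / 11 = 11669.91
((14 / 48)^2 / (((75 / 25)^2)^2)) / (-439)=-0.00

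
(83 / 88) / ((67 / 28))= 581 / 1474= 0.39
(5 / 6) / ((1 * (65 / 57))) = 19 / 26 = 0.73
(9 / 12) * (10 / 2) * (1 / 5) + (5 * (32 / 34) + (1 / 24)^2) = 53441 / 9792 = 5.46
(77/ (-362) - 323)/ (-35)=117003/ 12670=9.23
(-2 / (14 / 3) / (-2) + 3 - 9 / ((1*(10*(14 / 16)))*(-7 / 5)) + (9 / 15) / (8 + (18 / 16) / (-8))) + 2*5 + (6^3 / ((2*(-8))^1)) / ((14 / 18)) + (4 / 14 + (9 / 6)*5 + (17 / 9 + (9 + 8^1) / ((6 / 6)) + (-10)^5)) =-221771220341 / 2218230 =-99976.66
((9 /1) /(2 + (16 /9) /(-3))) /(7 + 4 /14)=567 /646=0.88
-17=-17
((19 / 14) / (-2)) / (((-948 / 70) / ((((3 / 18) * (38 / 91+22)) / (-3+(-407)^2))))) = 0.00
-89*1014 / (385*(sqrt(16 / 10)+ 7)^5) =-60122637250 / 2741657251509+ 96198926980*sqrt(10) / 19191600760563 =-0.01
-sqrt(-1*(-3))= -sqrt(3)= -1.73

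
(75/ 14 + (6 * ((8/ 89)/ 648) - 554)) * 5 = -92287075/ 33642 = -2743.21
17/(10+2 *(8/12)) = 3/2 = 1.50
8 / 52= 0.15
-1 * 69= -69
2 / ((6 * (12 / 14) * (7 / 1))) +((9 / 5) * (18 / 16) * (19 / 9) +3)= 2639 / 360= 7.33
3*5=15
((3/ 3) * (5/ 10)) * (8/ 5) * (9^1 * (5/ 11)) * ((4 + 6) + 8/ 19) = 648/ 19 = 34.11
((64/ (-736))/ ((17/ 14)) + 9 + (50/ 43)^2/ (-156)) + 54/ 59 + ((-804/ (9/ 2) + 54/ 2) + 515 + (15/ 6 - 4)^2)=832692155121/ 2218038212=375.42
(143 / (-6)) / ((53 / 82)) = -5863 / 159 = -36.87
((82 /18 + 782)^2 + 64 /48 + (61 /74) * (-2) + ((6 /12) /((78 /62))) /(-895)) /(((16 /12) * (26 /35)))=302022814502297 /483531984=624618.07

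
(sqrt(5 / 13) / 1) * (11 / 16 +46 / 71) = 1517 * sqrt(65) / 14768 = 0.83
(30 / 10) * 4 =12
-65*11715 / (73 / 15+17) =-34823.55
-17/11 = -1.55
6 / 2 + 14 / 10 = 22 / 5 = 4.40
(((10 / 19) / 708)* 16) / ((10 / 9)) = 12 / 1121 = 0.01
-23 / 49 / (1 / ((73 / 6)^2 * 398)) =-24390833 / 882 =-27654.01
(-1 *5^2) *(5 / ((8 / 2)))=-125 / 4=-31.25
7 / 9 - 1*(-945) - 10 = 8422 / 9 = 935.78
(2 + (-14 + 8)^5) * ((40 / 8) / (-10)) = 3887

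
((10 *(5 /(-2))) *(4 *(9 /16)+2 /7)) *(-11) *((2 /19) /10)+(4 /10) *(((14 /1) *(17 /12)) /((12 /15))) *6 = 35559 /532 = 66.84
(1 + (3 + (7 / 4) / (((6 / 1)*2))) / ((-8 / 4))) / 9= -0.06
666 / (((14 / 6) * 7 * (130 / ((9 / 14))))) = 0.20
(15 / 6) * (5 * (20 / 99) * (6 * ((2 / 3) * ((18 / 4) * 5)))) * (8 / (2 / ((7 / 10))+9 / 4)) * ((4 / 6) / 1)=1120000 / 4719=237.34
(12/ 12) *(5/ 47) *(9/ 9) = 5/ 47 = 0.11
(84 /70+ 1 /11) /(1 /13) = 923 /55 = 16.78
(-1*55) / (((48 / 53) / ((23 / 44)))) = -6095 / 192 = -31.74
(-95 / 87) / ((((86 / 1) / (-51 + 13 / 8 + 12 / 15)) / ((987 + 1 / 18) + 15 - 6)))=614.33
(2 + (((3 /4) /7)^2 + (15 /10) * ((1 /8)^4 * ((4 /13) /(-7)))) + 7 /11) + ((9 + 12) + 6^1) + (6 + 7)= 612010649 /14350336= 42.65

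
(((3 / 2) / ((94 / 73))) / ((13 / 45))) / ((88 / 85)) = 837675 / 215072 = 3.89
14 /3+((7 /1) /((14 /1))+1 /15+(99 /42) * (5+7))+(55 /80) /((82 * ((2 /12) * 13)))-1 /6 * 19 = 27182201 /895440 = 30.36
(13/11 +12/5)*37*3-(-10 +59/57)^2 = 317.21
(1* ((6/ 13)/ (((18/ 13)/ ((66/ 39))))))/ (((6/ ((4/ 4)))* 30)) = 11/ 3510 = 0.00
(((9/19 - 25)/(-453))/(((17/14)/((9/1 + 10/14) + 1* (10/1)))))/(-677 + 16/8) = -0.00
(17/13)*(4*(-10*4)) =-2720/13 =-209.23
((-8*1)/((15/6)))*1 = -16/5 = -3.20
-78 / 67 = -1.16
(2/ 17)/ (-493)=-2/ 8381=-0.00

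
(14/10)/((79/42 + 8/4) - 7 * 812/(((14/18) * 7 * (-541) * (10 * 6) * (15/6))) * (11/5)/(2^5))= 0.36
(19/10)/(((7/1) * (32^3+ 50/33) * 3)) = 209/75697580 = 0.00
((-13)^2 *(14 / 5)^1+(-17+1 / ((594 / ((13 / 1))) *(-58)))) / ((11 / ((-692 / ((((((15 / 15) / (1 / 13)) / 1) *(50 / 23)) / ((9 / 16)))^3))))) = -4466144187245979 / 19735738880000000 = -0.23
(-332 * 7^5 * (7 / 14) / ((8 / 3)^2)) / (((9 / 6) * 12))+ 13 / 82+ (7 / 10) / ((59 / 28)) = -16871915323 / 774080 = -21796.09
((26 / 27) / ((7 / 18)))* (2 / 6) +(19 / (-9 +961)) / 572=4045355 / 4900896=0.83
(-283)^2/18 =80089/18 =4449.39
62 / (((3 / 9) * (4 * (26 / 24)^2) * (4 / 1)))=1674 / 169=9.91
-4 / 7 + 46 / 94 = -27 / 329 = -0.08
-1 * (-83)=83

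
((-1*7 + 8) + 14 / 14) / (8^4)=1 / 2048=0.00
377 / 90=4.19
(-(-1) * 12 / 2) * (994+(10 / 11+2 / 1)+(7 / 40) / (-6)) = 5981.28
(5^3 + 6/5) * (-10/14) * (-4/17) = 2524/119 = 21.21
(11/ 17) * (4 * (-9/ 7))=-396/ 119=-3.33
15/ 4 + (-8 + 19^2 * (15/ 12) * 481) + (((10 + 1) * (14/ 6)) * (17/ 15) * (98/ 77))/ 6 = 29302178/ 135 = 217053.17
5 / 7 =0.71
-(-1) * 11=11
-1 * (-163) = 163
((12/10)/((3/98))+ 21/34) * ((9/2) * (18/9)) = 60921/170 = 358.36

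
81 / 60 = 27 / 20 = 1.35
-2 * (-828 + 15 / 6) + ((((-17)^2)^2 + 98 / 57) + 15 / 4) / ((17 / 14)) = 70437.50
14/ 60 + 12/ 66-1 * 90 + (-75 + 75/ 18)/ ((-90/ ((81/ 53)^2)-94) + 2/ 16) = -22692196037/ 254825670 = -89.05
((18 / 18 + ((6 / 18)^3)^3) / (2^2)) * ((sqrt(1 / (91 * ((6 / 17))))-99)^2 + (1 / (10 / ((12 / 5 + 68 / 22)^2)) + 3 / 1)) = 56935294288351 / 23221019250-7733 * sqrt(9282) / 85293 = 2443.15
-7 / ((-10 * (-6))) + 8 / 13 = 389 / 780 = 0.50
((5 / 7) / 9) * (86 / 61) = 430 / 3843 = 0.11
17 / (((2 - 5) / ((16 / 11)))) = -272 / 33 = -8.24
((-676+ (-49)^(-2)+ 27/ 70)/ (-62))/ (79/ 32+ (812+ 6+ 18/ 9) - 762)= 43257304/ 240039975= 0.18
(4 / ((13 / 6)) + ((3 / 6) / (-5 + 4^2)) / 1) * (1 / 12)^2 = 541 / 41184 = 0.01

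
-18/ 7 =-2.57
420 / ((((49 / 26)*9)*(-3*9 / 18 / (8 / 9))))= -8320 / 567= -14.67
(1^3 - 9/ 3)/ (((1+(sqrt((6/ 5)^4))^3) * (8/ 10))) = -78125/ 124562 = -0.63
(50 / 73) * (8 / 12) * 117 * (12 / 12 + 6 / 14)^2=390000 / 3577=109.03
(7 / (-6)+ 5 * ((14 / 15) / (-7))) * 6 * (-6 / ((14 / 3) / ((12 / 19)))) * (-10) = -11880 / 133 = -89.32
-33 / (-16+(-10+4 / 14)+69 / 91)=1001 / 757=1.32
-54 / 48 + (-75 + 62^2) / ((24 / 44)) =165809 / 24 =6908.71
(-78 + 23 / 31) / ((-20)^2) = -479 / 2480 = -0.19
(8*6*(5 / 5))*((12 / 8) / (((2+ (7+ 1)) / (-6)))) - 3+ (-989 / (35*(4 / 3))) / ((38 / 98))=-7665 / 76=-100.86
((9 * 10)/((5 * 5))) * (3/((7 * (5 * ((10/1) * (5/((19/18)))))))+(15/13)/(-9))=-51759/113750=-0.46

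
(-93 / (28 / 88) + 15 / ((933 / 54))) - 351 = -1398543 / 2177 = -642.42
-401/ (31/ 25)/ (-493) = 10025/ 15283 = 0.66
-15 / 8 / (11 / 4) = -15 / 22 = -0.68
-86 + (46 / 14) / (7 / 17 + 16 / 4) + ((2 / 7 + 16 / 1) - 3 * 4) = -42509 / 525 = -80.97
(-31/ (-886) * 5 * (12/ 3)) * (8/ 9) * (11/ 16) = 1705/ 3987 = 0.43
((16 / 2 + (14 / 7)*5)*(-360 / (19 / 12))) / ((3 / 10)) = -259200 / 19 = -13642.11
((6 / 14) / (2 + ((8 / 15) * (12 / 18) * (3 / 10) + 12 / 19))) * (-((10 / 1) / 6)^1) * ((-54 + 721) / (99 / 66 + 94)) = -4752375 / 2608487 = -1.82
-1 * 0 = 0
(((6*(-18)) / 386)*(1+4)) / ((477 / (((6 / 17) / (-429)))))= 60 / 24866699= 0.00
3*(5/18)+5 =35/6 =5.83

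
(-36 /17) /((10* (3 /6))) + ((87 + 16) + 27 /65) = 113806 /1105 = 102.99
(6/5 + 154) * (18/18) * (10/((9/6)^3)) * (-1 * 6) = -24832/9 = -2759.11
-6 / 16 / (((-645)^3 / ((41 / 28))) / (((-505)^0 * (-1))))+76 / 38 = 40071527959 / 20035764000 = 2.00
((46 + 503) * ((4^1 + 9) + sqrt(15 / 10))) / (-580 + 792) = 549 * sqrt(6) / 424 + 7137 / 212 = 36.84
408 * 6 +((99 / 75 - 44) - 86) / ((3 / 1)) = 180383 / 75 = 2405.11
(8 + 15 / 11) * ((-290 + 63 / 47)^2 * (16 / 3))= 303336629872 / 72897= 4161167.54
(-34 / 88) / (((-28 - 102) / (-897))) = -1173 / 440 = -2.67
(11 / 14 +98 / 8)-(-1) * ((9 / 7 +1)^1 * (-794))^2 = 645569019 / 196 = 3293719.48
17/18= 0.94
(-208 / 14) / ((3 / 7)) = -104 / 3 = -34.67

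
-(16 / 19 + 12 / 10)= -194 / 95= -2.04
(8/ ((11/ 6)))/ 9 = 16/ 33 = 0.48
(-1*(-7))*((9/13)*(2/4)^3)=63/104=0.61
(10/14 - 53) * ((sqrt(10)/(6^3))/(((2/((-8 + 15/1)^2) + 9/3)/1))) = -427 * sqrt(10)/5364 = -0.25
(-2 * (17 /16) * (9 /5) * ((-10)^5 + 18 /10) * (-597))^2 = 2085719482321268440761 /40000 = 52142987058031711.02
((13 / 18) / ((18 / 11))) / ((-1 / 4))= -1.77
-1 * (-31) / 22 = 31 / 22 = 1.41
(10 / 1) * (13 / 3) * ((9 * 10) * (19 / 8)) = 18525 / 2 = 9262.50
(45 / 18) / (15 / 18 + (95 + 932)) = 15 / 6167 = 0.00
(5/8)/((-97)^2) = 5/75272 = 0.00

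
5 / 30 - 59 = -58.83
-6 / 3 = -2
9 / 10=0.90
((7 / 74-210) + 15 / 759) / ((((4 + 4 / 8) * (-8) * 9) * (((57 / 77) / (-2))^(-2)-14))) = -1418541919 / 14672805840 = -0.10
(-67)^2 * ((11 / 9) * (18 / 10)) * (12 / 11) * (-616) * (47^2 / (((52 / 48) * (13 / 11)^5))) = -141661537595512704 / 24134045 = -5869780121.63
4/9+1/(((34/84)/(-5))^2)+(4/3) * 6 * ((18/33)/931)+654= 21497110358/26636841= 807.04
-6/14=-3/7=-0.43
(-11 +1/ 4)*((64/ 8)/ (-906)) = 43/ 453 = 0.09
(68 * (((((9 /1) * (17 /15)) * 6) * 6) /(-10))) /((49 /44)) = -2746656 /1225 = -2242.17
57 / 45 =19 / 15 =1.27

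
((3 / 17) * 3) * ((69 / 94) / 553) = 621 / 883694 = 0.00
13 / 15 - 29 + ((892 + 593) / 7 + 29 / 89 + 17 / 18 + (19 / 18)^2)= 188120017 / 1009260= 186.39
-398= -398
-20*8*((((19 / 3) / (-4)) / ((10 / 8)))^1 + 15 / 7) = -140.19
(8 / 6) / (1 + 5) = 2 / 9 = 0.22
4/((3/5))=20/3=6.67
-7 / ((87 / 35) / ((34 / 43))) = -8330 / 3741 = -2.23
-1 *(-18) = 18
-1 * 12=-12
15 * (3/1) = 45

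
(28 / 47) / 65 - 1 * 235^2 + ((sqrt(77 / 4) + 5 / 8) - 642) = -1365373981 / 24440 + sqrt(77) / 2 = -55861.98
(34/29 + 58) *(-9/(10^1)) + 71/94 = -715573/13630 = -52.50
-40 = -40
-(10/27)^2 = -100/729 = -0.14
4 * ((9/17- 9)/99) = -64/187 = -0.34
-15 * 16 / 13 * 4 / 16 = -60 / 13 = -4.62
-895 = -895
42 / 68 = 21 / 34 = 0.62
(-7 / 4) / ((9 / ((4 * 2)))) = -14 / 9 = -1.56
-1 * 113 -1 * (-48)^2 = -2417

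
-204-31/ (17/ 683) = -24641/ 17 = -1449.47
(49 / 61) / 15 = 49 / 915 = 0.05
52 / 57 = 0.91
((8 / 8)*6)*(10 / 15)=4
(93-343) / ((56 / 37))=-4625 / 28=-165.18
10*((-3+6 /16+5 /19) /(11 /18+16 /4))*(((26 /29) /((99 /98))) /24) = -1143415 /6036756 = -0.19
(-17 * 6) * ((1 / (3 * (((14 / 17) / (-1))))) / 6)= 289 / 42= 6.88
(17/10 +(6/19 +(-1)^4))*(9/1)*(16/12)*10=6876/19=361.89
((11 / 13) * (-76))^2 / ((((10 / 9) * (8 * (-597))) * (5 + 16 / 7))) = -305767 / 2858635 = -0.11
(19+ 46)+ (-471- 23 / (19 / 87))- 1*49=-10646 / 19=-560.32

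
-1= -1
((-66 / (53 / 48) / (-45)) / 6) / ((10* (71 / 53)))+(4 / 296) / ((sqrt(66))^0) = 11837 / 394050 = 0.03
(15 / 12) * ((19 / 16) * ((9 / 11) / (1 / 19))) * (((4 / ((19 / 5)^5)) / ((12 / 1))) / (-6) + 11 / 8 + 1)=2117002145 / 38629888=54.80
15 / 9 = 5 / 3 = 1.67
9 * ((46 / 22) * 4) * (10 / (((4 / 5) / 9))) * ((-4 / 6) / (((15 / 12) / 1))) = -49680 / 11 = -4516.36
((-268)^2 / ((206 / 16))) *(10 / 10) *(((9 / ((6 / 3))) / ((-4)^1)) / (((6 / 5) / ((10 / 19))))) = -5386800 / 1957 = -2752.58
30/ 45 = 2/ 3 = 0.67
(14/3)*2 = 28/3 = 9.33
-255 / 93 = -85 / 31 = -2.74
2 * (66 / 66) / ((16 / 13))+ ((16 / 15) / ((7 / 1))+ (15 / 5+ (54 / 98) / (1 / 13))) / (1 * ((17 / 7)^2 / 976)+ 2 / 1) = 77907971 / 11512440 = 6.77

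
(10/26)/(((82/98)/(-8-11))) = -8.73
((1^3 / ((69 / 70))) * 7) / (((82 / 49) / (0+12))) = 48020 / 943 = 50.92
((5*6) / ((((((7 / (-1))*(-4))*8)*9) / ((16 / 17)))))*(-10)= -50 / 357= -0.14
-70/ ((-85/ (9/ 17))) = 126/ 289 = 0.44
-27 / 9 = -3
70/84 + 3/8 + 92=2237/24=93.21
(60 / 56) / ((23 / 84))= 90 / 23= 3.91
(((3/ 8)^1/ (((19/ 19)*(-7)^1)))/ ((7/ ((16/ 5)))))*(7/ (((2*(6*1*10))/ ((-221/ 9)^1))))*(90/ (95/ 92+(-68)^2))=782/ 1145585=0.00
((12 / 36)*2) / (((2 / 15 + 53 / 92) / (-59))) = -54280 / 979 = -55.44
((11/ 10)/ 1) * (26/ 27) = 143/ 135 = 1.06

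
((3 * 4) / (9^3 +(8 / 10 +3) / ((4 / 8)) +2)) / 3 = 20 / 3693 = 0.01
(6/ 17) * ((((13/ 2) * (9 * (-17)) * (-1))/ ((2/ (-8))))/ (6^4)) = -13/ 12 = -1.08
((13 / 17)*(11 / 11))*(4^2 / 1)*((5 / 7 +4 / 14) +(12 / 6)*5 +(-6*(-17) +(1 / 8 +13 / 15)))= 355654 / 255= 1394.72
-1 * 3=-3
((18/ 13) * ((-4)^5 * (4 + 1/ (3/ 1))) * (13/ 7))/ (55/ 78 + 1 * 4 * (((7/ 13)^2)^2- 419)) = 13687345152/ 2009216699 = 6.81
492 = 492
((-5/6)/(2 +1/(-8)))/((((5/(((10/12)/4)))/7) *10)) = -7/540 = -0.01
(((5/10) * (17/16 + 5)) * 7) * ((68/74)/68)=679/2368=0.29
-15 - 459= -474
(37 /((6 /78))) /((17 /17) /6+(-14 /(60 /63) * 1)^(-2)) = 2808.03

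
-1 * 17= -17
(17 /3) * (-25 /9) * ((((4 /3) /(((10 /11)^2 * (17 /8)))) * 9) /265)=-968 /2385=-0.41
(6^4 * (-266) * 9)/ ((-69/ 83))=85839264/ 23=3732141.91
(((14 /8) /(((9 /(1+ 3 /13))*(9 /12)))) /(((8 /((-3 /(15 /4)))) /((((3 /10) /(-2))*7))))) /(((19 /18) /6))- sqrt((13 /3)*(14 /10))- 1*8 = -48224 /6175- sqrt(1365) /15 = -10.27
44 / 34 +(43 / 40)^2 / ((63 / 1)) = 1.31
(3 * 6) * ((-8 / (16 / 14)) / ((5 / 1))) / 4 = -63 / 10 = -6.30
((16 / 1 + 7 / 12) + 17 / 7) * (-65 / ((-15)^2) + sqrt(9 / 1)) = 97417 / 1890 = 51.54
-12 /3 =-4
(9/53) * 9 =1.53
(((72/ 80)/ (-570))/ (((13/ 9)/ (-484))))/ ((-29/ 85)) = -55539/ 35815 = -1.55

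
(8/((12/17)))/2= 17/3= 5.67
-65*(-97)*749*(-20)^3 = -37779560000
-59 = -59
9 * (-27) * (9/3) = -729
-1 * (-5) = 5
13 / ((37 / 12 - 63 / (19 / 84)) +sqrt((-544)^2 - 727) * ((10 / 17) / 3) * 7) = 53795085396 / 7215317142911 +804192480 * sqrt(32801) / 7215317142911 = 0.03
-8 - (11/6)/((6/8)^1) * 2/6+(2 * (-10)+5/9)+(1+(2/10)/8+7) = -21853/1080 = -20.23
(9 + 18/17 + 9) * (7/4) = 567/17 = 33.35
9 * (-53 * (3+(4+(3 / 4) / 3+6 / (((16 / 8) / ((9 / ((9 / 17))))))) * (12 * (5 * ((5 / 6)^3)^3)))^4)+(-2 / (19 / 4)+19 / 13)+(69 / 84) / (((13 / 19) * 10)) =-10127516996928438689094026057796457360220281 / 122315778303087352258788065280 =-82798124145793.97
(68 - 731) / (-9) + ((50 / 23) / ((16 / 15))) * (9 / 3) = 44039 / 552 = 79.78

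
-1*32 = -32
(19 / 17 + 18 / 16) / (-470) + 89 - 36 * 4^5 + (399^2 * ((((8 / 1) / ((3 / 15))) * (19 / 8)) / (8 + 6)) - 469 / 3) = 40014987281 / 38352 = 1043361.16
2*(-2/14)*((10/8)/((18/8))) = -10/63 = -0.16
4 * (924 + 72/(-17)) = 3679.06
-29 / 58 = -1 / 2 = -0.50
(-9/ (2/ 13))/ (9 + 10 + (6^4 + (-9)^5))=117/ 115468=0.00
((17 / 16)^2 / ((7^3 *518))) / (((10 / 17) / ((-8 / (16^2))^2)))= 4913 / 465761730560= 0.00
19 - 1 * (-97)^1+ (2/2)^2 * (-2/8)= 463/4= 115.75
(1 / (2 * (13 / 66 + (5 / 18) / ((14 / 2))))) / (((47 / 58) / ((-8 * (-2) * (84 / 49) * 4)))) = 551232 / 1927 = 286.06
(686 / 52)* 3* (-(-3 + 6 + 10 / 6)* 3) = -554.08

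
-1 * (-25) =25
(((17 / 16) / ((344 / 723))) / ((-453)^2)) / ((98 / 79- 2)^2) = 25569377 / 1355364403200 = 0.00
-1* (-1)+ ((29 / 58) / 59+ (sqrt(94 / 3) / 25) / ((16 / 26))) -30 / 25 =-113 / 590+ 13* sqrt(282) / 600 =0.17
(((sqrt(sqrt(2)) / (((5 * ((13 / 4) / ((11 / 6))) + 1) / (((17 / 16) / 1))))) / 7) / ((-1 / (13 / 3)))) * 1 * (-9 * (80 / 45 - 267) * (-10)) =133705 * 2^(1 / 4) / 84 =1892.89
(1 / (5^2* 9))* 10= 2 / 45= 0.04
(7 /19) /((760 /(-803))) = -5621 /14440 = -0.39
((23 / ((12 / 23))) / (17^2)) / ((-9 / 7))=-3703 / 31212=-0.12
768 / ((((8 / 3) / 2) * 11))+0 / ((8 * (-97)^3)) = 576 / 11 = 52.36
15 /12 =5 /4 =1.25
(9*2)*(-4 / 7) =-72 / 7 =-10.29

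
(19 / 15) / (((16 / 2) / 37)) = 703 / 120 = 5.86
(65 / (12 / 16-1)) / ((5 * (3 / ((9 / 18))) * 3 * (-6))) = 13 / 27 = 0.48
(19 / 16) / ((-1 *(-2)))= 0.59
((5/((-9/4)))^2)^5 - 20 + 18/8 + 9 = 40837962545965/13947137604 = 2928.05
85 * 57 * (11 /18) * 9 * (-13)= -692835 /2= -346417.50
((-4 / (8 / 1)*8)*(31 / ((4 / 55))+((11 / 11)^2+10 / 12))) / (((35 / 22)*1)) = -113014 / 105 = -1076.32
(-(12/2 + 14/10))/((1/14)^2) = -7252/5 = -1450.40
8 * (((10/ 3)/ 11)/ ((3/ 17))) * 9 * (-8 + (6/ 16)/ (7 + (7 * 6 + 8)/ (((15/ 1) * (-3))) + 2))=-983.21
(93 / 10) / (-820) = -93 / 8200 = -0.01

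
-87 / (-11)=87 / 11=7.91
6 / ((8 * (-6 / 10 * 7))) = -5 / 28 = -0.18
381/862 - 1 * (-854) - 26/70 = 25767309/30170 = 854.07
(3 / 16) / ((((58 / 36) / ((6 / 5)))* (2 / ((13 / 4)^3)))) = 177957 / 74240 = 2.40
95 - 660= -565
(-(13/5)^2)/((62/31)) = -169/50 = -3.38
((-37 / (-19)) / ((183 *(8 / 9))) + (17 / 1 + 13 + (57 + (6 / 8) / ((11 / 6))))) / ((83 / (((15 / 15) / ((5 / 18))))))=80246241 / 21163340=3.79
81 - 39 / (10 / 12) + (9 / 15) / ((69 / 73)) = 4006 / 115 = 34.83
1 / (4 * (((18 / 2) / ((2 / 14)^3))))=1 / 12348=0.00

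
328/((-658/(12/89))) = -1968/29281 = -0.07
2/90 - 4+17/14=-1741/630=-2.76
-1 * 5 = -5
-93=-93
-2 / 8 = -1 / 4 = -0.25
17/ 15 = 1.13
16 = 16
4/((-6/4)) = -8/3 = -2.67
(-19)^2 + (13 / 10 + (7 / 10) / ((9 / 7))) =16328 / 45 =362.84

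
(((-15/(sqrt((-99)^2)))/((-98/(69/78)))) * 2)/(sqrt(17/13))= 115 * sqrt(221)/714714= 0.00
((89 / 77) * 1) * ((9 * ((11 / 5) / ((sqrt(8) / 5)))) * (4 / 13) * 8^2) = 51264 * sqrt(2) / 91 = 796.68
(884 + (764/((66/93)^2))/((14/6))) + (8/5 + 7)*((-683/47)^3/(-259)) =26615664522616/16268544985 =1636.02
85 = 85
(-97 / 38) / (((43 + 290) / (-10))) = 0.08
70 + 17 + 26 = 113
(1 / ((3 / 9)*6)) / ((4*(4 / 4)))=1 / 8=0.12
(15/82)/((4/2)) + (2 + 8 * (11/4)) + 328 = 57743/164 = 352.09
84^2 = 7056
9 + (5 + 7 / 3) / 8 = 119 / 12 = 9.92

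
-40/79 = -0.51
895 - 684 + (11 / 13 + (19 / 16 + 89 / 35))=1569397 / 7280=215.58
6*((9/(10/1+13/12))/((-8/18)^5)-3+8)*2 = -4272249/8512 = -501.91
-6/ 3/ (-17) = 2/ 17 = 0.12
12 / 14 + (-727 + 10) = -5013 / 7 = -716.14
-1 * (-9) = 9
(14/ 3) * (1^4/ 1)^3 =14/ 3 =4.67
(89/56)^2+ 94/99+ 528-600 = -21274445/310464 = -68.52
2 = 2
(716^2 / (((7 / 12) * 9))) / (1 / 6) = 585892.57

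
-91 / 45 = -2.02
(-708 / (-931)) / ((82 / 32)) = 11328 / 38171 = 0.30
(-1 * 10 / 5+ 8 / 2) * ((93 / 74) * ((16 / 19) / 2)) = 744 / 703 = 1.06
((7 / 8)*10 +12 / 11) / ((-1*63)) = -433 / 2772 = -0.16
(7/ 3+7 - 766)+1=-2267/ 3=-755.67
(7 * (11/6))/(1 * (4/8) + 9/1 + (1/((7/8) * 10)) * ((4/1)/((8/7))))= 35/27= 1.30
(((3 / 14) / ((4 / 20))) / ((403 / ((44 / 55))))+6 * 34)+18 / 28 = 1154607 / 5642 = 204.64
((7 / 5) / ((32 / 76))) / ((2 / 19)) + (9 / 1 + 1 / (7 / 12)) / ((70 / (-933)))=-111.22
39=39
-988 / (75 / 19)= -18772 / 75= -250.29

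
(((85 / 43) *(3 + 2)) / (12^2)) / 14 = 425 / 86688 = 0.00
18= 18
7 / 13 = 0.54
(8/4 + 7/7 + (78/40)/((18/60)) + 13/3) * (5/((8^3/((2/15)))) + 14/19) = 893993/87552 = 10.21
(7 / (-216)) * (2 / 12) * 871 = -6097 / 1296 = -4.70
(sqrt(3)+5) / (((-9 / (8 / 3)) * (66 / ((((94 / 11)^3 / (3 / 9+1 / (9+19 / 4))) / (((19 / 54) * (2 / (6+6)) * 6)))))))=-166116800 / 1694363 - 33223360 * sqrt(3) / 1694363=-132.00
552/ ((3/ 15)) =2760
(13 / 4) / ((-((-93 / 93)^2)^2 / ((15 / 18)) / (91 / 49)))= -845 / 168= -5.03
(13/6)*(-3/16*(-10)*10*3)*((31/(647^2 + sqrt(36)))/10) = 1209/1339568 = 0.00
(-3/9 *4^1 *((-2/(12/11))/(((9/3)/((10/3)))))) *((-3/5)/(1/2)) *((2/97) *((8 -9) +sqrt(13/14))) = 176/2619 -88 *sqrt(182)/18333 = 0.00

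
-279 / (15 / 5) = -93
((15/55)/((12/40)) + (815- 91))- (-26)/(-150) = 597907/825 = 724.74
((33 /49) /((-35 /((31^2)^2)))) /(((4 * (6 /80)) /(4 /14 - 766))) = 108901596320 /2401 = 45356766.48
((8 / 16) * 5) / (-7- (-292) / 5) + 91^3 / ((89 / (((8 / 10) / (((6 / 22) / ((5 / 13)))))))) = 1310988347 / 137238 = 9552.66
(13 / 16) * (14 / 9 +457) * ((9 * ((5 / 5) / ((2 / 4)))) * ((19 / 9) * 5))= 5096845 / 72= 70789.51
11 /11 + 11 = 12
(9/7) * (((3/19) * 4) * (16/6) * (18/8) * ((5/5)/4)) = 1.22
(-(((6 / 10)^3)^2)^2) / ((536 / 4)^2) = -531441 / 4383789062500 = -0.00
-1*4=-4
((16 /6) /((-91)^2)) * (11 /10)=44 /124215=0.00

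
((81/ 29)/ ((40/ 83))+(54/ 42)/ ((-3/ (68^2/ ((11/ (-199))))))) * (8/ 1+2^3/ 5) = 19216380906/ 55825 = 344225.36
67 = 67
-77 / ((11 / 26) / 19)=-3458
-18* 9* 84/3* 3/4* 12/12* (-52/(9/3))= 58968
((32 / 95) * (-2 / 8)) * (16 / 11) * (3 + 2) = -128 / 209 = -0.61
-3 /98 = -0.03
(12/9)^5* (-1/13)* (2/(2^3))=-256/3159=-0.08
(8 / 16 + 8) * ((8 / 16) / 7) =17 / 28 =0.61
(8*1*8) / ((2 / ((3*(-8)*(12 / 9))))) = -1024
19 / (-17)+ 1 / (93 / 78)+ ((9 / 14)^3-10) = -14480065 / 1446088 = -10.01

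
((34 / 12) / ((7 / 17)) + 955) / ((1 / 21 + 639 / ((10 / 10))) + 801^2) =40399 / 26974082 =0.00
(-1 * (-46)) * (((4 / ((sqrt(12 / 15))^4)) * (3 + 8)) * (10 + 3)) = 82225 / 2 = 41112.50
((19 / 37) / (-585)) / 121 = -19 / 2619045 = -0.00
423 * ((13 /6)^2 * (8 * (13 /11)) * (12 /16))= 309777 /22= 14080.77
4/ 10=0.40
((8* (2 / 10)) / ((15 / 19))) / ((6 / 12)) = 304 / 75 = 4.05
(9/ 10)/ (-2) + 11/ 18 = 29/ 180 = 0.16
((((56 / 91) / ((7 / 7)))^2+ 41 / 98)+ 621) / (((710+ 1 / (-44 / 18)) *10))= 113280233 / 1292746910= 0.09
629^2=395641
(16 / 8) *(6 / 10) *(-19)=-114 / 5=-22.80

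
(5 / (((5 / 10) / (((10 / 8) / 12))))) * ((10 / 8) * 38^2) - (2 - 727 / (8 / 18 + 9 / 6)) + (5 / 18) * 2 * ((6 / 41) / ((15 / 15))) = 25854973 / 11480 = 2252.18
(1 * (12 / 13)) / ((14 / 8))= 48 / 91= 0.53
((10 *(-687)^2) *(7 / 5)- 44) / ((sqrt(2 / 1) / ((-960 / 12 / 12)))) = -31148157.42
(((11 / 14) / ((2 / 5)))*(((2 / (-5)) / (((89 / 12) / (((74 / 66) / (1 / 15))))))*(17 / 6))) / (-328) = 0.02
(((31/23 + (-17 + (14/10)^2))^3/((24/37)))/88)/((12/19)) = -343064736474751/4818132000000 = -71.20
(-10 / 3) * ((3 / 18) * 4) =-20 / 9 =-2.22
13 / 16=0.81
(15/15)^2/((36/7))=7/36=0.19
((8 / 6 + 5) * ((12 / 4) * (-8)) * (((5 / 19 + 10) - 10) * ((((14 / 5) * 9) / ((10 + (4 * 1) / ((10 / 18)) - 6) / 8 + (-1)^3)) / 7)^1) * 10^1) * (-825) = 2970000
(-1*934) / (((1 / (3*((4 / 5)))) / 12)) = -134496 / 5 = -26899.20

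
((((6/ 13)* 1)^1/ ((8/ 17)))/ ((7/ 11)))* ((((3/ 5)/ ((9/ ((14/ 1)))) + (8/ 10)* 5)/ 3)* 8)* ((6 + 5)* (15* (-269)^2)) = 22029293396/ 91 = 242080147.21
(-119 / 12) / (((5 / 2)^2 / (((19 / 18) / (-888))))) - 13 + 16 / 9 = -13450939 / 1198800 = -11.22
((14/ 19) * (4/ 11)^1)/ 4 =14/ 209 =0.07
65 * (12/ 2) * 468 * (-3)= -547560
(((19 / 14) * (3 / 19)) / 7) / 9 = 1 / 294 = 0.00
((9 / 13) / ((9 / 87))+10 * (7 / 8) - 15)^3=12167 / 140608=0.09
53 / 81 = 0.65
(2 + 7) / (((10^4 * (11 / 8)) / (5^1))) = 9 / 2750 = 0.00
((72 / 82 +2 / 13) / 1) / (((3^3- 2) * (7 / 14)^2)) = 88 / 533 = 0.17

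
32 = 32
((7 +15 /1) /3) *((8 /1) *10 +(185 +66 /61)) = 357082 /183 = 1951.27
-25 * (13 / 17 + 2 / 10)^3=-551368 / 24565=-22.45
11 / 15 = 0.73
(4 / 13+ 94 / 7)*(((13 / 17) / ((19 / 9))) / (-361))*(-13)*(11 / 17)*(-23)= -37001250 / 13875757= -2.67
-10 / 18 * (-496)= 2480 / 9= 275.56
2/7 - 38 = -264/7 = -37.71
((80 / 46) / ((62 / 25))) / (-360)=-25 / 12834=-0.00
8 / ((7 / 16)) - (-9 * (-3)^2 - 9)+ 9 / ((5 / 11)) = 4483 / 35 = 128.09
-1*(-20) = 20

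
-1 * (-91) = 91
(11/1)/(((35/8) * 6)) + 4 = 4.42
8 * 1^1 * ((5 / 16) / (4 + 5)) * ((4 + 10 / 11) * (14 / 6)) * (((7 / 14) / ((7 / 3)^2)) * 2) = 45 / 77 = 0.58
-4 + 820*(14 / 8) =1431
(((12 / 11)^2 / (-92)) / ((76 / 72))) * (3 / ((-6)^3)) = 9 / 52877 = 0.00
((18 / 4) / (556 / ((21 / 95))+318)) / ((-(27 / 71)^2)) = -497 / 45252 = -0.01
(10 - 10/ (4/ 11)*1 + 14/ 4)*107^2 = -160286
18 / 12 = 3 / 2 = 1.50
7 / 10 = 0.70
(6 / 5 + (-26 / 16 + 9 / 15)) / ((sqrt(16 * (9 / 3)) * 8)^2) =7 / 122880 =0.00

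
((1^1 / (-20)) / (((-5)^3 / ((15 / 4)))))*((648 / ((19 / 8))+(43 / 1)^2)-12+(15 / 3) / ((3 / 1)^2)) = 180439 / 57000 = 3.17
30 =30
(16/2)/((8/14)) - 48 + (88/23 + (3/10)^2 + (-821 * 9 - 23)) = -17116793/2300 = -7442.08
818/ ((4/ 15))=6135/ 2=3067.50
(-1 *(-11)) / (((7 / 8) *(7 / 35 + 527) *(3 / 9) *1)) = 330 / 4613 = 0.07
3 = 3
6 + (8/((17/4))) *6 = 294/17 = 17.29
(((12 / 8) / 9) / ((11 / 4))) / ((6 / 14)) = 14 / 99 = 0.14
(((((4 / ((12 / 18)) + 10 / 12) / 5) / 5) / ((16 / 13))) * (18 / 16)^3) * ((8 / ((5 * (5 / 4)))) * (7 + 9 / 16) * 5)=15671799 / 1024000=15.30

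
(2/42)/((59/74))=0.06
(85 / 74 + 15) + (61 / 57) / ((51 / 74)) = 3807901 / 215118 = 17.70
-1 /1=-1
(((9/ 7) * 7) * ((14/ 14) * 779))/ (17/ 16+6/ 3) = 112176/ 49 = 2289.31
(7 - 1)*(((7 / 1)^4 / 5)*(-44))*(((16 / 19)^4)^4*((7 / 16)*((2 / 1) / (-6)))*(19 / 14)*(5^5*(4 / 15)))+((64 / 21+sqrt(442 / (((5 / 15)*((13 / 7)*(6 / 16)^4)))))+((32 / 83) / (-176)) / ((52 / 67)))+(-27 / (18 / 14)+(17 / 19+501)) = 64*sqrt(714) / 9+10123108548736782549489325039021 / 7567761462138527202454902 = 1337852.23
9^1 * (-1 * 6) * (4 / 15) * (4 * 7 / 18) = -22.40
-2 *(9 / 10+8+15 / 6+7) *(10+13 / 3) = -7912 / 15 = -527.47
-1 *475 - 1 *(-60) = -415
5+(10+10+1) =26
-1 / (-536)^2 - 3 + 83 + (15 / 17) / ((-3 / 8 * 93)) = 36325704659 / 454214976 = 79.97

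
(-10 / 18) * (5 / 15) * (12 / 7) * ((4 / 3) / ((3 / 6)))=-160 / 189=-0.85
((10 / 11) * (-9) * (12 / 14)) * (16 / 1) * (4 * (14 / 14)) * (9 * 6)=-1866240 / 77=-24236.88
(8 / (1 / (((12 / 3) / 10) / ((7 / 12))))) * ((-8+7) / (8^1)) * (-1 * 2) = 48 / 35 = 1.37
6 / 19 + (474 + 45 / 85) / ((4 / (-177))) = -27128913 / 1292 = -20997.61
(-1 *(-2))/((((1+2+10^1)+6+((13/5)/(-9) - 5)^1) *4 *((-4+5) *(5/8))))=36/617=0.06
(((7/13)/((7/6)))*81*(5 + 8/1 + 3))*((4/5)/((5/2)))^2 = 497664/8125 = 61.25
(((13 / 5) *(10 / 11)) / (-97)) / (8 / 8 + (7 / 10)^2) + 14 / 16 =1092081 / 1271864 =0.86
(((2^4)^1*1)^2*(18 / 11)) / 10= 2304 / 55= 41.89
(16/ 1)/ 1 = 16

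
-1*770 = -770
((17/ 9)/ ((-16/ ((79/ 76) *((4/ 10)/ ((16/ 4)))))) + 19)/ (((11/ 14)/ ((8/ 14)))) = 2078017/ 150480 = 13.81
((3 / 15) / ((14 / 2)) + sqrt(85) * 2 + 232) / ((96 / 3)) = sqrt(85) / 16 + 8121 / 1120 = 7.83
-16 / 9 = -1.78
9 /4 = 2.25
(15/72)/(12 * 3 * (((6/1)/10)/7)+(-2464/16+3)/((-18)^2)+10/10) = 4725/82094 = 0.06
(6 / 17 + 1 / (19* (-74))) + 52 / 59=1739625 / 1410218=1.23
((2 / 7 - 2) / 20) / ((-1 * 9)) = 1 / 105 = 0.01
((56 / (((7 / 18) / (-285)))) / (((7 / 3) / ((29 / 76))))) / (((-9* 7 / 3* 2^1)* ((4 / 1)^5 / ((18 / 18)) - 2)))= 3915 / 25039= 0.16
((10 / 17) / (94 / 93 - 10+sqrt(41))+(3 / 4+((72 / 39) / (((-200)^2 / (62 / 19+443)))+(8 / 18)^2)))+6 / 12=781802870029213 / 585492750765000 - 86490 * sqrt(41) / 5852879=1.24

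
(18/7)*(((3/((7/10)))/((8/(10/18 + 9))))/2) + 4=1037/98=10.58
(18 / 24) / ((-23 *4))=-3 / 368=-0.01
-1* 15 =-15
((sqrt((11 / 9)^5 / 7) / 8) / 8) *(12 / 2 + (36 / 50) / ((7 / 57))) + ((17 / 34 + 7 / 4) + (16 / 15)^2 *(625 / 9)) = 20933 *sqrt(77) / 1587600 + 26329 / 324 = 81.38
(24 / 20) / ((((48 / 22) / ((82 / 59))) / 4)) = 902 / 295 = 3.06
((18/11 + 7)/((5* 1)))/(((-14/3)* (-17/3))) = 171/2618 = 0.07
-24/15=-8/5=-1.60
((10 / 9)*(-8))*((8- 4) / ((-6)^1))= 160 / 27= 5.93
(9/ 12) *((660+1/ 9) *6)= 5941/ 2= 2970.50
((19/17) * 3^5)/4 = 4617/68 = 67.90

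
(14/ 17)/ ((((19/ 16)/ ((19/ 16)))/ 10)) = 8.24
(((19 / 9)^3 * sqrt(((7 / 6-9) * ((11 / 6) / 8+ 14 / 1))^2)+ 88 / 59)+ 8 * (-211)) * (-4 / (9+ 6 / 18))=7900399027 / 28903392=273.34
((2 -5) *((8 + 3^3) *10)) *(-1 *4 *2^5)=134400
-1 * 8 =-8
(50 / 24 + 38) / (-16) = -481 / 192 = -2.51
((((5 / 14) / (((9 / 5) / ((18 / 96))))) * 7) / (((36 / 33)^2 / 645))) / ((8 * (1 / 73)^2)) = 3465848375 / 36864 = 94017.15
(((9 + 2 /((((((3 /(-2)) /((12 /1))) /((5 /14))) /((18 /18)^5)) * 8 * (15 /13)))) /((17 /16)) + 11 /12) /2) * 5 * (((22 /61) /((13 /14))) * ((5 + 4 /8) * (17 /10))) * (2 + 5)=3549777 /6344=559.55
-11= -11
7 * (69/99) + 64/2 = 1217/33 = 36.88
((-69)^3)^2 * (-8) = -863345304648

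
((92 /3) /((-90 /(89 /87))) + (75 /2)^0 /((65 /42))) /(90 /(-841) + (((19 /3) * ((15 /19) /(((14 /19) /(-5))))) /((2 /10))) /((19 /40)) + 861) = 9223508 /15613762905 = 0.00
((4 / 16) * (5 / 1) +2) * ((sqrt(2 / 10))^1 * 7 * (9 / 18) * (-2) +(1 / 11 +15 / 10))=-5.00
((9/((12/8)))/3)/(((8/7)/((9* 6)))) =189/2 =94.50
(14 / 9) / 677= 14 / 6093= 0.00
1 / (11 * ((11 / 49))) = 49 / 121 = 0.40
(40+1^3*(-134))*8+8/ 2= -748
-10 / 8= -5 / 4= -1.25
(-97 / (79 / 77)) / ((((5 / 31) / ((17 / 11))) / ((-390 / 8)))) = 13955487 / 316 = 44162.93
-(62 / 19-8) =90 / 19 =4.74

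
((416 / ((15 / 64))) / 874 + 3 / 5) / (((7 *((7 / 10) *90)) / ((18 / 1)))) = 6898 / 64239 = 0.11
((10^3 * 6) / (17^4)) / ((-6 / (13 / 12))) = -3250 / 250563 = -0.01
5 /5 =1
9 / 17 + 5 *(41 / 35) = 760 / 119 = 6.39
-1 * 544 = -544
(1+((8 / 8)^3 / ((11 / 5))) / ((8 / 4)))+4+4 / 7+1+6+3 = 2433 / 154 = 15.80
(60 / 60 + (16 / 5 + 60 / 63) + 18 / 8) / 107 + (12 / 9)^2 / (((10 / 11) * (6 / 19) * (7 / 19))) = 16.88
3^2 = 9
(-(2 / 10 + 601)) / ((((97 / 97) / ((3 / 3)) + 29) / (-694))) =347694 / 25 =13907.76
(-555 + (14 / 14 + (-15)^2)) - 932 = -1261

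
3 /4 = 0.75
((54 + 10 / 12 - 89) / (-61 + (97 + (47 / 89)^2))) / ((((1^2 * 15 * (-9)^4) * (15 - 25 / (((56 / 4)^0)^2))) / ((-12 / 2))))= -324761 / 56562052950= -0.00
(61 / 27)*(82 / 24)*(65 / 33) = 162565 / 10692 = 15.20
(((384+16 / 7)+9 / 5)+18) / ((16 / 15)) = 42639 / 112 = 380.71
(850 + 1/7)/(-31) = -5951/217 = -27.42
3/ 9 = 1/ 3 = 0.33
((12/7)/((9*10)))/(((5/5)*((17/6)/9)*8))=9/1190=0.01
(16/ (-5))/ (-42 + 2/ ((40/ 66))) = 32/ 387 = 0.08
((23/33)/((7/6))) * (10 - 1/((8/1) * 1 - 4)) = 897/154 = 5.82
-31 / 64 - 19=-1247 / 64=-19.48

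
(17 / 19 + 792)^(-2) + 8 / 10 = 181563741 / 226954225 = 0.80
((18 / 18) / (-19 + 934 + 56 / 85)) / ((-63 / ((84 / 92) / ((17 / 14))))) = -70 / 5370339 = -0.00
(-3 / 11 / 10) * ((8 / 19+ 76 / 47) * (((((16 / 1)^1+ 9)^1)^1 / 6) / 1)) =-2275 / 9823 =-0.23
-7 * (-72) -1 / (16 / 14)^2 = 32207 / 64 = 503.23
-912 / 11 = -82.91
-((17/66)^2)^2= -83521/18974736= -0.00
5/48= 0.10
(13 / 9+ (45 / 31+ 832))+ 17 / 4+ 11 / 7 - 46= 6208333 / 7812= 794.72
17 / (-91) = -17 / 91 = -0.19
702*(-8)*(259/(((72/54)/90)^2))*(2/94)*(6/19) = -39763596600/893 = -44528103.70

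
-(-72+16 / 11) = 776 / 11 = 70.55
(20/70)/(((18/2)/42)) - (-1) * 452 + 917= 4111/3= 1370.33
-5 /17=-0.29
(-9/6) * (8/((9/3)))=-4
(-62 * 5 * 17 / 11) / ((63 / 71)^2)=-26566070 / 43659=-608.49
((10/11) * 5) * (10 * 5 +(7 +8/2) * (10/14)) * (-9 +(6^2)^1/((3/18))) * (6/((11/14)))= 50301000/121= 415710.74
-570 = -570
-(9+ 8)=-17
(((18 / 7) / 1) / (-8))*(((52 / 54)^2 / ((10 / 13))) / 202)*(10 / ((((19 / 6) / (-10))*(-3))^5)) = -3515200000 / 141798761433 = -0.02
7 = 7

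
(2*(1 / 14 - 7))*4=-55.43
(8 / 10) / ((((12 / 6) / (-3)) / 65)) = -78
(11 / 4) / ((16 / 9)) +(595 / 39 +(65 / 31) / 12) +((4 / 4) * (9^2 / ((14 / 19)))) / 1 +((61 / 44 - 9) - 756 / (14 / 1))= 65.29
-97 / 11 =-8.82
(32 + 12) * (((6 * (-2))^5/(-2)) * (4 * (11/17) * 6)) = 1445216256/17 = 85012720.94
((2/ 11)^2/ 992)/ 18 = 1/ 540144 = 0.00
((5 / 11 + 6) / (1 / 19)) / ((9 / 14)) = 18886 / 99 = 190.77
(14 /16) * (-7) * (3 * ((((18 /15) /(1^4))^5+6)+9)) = -8033697 /25000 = -321.35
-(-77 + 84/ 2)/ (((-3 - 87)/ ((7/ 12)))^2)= 343/ 233280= 0.00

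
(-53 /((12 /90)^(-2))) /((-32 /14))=371 /900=0.41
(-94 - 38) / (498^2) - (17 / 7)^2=-5973302 / 1012683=-5.90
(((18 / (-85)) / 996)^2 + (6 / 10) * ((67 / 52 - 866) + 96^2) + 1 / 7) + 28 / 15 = 136227739124611 / 27176071650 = 5012.78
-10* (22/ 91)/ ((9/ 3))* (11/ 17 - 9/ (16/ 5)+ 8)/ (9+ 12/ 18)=-87285/ 179452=-0.49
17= 17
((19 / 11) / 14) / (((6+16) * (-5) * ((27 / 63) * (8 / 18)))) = -57 / 9680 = -0.01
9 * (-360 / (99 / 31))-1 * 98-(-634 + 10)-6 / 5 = -26936 / 55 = -489.75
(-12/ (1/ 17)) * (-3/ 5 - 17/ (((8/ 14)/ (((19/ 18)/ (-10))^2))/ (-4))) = -399823/ 2700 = -148.08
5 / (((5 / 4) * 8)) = 1 / 2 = 0.50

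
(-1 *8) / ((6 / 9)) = -12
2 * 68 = 136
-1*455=-455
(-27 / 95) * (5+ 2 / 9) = -1.48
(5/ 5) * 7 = 7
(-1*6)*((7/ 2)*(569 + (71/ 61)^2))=-44568090/ 3721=-11977.45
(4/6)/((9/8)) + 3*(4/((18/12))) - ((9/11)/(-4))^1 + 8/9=11507/1188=9.69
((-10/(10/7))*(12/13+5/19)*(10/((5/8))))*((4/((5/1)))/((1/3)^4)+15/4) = -11247684/1235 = -9107.44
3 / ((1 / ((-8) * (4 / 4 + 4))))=-120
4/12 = 1/3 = 0.33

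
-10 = -10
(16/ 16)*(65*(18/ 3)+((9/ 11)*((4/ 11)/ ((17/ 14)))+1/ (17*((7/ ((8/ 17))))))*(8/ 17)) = 1623398842/ 4161311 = 390.12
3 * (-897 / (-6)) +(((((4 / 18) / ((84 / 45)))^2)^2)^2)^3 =407141541798538708223833223041230220094881 / 907784931546351634835748413459499319296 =448.50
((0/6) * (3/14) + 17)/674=17/674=0.03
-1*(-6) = 6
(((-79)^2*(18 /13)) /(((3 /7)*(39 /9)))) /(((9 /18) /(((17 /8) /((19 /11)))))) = 73525221 /6422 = 11448.96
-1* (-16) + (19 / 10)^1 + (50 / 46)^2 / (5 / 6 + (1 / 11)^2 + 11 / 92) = 141226583 / 7382770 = 19.13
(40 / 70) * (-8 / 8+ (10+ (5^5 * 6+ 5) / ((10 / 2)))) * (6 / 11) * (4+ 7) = 90240 / 7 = 12891.43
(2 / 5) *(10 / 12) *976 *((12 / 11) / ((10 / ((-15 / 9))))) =-1952 / 33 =-59.15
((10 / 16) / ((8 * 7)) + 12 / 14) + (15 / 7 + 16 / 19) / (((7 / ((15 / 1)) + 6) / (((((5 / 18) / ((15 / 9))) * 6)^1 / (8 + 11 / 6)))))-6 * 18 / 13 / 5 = -2363079163 / 3166421440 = -0.75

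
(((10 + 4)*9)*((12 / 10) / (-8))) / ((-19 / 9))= 1701 / 190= 8.95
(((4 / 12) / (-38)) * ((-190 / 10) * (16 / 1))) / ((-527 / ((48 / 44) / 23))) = -32 / 133331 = -0.00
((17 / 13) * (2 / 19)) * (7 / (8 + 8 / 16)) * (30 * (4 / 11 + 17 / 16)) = 26355 / 5434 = 4.85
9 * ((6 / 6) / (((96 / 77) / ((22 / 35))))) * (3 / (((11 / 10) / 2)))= 99 / 4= 24.75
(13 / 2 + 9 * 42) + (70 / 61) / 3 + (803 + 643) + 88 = 702311 / 366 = 1918.88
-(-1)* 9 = 9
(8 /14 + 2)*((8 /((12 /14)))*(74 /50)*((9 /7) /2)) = 22.83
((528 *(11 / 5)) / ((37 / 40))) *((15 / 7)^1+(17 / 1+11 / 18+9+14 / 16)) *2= 74415.16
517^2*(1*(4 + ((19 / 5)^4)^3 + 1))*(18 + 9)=15973066557435402512658 / 244140625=65425680619255.41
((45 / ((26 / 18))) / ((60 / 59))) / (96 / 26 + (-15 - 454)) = -1593 / 24196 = -0.07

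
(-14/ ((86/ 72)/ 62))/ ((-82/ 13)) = 203112/ 1763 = 115.21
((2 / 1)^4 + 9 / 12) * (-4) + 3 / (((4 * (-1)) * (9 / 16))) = -205 / 3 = -68.33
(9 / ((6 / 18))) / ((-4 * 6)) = -9 / 8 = -1.12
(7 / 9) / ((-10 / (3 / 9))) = -7 / 270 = -0.03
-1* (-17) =17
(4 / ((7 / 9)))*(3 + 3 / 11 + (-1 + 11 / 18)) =1142 / 77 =14.83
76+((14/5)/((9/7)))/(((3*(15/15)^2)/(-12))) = 3028/45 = 67.29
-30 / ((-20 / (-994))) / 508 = -2.94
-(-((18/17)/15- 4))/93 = -334/7905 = -0.04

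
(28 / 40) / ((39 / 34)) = 119 / 195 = 0.61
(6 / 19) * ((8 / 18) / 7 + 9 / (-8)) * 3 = -535 / 532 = -1.01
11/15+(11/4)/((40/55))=2167/480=4.51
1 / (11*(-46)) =-1 / 506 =-0.00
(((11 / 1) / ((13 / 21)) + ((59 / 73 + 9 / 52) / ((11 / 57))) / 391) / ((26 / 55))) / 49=1451616885 / 1890916664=0.77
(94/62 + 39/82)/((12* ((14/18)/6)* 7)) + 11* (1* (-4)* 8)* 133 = -11662569089/249116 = -46815.82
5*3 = 15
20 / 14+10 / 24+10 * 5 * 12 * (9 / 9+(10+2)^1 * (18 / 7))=1605755 / 84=19116.13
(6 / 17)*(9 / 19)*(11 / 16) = 0.11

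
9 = 9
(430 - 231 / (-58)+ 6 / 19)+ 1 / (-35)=16749793 / 38570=434.27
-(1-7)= 6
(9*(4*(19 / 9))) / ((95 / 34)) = 136 / 5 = 27.20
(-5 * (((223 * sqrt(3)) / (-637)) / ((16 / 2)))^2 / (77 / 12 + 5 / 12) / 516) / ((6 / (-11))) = 2735095 / 183134911232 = 0.00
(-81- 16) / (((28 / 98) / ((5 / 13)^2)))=-16975 / 338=-50.22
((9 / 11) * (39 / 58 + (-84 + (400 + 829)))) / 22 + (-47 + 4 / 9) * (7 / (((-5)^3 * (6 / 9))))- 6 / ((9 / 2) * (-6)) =738056507 / 15790500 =46.74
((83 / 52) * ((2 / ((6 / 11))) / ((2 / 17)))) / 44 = 1411 / 1248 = 1.13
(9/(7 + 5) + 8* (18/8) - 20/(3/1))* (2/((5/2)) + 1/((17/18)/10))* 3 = 412.82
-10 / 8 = -5 / 4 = -1.25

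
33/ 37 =0.89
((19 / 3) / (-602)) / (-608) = 1 / 57792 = 0.00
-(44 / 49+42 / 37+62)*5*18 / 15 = -384.20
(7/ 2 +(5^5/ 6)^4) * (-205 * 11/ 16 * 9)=-215053558359838055/ 2304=-93339218038124.16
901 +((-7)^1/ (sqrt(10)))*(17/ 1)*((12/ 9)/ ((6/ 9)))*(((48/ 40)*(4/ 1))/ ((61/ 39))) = 901 - 111384*sqrt(10)/ 1525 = 670.03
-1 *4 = -4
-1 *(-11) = 11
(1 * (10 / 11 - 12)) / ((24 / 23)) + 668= 86773 / 132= 657.37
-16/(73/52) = -832/73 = -11.40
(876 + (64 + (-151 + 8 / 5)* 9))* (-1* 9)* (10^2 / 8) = 91035 / 2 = 45517.50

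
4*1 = 4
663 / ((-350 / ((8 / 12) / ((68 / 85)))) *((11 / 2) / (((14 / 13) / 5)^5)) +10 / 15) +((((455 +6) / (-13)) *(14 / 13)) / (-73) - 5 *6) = -208864505247521096 / 7085679245232991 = -29.48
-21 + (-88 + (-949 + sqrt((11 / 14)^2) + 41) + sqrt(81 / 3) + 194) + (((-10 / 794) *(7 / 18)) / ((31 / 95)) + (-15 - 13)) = -659217632 / 775341 + 3 *sqrt(3) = -845.03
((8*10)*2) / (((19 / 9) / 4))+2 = 5798 / 19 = 305.16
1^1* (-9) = -9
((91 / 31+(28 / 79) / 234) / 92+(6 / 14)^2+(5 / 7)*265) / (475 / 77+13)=117067305839 / 11841835824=9.89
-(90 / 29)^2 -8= -14828 / 841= -17.63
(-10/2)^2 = 25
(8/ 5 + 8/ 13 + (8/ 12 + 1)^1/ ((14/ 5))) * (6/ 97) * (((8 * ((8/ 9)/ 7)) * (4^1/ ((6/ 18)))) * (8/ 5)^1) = 3.39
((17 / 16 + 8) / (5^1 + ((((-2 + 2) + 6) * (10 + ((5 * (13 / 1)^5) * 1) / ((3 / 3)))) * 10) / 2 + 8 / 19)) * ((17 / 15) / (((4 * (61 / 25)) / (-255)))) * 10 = -99524375 / 2065588545056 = -0.00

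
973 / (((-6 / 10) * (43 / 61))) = -296765 / 129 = -2300.50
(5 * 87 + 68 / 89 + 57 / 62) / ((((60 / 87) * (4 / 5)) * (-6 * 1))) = -69878951 / 529728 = -131.91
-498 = -498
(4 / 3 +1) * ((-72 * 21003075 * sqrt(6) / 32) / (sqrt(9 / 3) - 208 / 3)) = 11908743525 * sqrt(2) / 172948 +68806073700 * sqrt(6) / 43237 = 3995424.02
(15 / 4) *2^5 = 120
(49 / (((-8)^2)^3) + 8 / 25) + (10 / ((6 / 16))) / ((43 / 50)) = 26485090633 / 845414400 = 31.33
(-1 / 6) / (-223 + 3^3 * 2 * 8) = -1 / 1254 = -0.00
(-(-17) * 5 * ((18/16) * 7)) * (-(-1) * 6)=4016.25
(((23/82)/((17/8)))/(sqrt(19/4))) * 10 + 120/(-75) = -8/5 + 1840 * sqrt(19)/13243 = -0.99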